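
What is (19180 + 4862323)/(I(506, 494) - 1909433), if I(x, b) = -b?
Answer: -4881503/1909927 ≈ -2.5559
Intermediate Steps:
(19180 + 4862323)/(I(506, 494) - 1909433) = (19180 + 4862323)/(-1*494 - 1909433) = 4881503/(-494 - 1909433) = 4881503/(-1909927) = 4881503*(-1/1909927) = -4881503/1909927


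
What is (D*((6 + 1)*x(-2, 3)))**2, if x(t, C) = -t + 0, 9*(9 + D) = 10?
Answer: 988036/81 ≈ 12198.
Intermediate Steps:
D = -71/9 (D = -9 + (1/9)*10 = -9 + 10/9 = -71/9 ≈ -7.8889)
x(t, C) = -t
(D*((6 + 1)*x(-2, 3)))**2 = (-71*(6 + 1)*(-1*(-2))/9)**2 = (-497*2/9)**2 = (-71/9*14)**2 = (-994/9)**2 = 988036/81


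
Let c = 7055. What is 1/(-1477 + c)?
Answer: 1/5578 ≈ 0.00017928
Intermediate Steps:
1/(-1477 + c) = 1/(-1477 + 7055) = 1/5578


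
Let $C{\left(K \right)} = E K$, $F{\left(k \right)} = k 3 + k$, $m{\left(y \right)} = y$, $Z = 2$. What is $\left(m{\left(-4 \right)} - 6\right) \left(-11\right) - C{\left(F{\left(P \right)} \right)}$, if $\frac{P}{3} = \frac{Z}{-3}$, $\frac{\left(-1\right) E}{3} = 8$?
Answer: $-82$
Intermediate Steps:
$E = -24$ ($E = \left(-3\right) 8 = -24$)
$P = -2$ ($P = 3 \frac{2}{-3} = 3 \cdot 2 \left(- \frac{1}{3}\right) = 3 \left(- \frac{2}{3}\right) = -2$)
$F{\left(k \right)} = 4 k$ ($F{\left(k \right)} = 3 k + k = 4 k$)
$C{\left(K \right)} = - 24 K$
$\left(m{\left(-4 \right)} - 6\right) \left(-11\right) - C{\left(F{\left(P \right)} \right)} = \left(-4 - 6\right) \left(-11\right) - - 24 \cdot 4 \left(-2\right) = \left(-10\right) \left(-11\right) - \left(-24\right) \left(-8\right) = 110 - 192 = -82$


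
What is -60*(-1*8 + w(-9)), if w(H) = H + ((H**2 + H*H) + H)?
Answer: -8160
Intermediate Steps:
w(H) = 2*H + 2*H**2 (w(H) = H + ((H**2 + H**2) + H) = H + (2*H**2 + H) = H + (H + 2*H**2) = 2*H + 2*H**2)
-60*(-1*8 + w(-9)) = -60*(-1*8 + 2*(-9)*(1 - 9)) = -60*(-8 + 2*(-9)*(-8)) = -60*(-8 + 144) = -60*136 = -8160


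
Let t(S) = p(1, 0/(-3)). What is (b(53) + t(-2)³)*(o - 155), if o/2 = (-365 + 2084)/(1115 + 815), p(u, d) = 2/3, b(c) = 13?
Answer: -53080304/26055 ≈ -2037.2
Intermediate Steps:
p(u, d) = ⅔ (p(u, d) = 2*(⅓) = ⅔)
t(S) = ⅔
o = 1719/965 (o = 2*((-365 + 2084)/(1115 + 815)) = 2*(1719/1930) = 1719/965 ≈ 1.7813)
(b(53) + t(-2)³)*(o - 155) = (13 + (⅔)³)*(1719/965 - 155) = (13 + 8/27)*(-147856/965) = (359/27)*(-147856/965) = -53080304/26055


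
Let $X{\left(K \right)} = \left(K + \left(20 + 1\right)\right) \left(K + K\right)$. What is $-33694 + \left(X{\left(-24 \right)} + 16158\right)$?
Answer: $-17392$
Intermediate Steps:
$X{\left(K \right)} = 2 K \left(21 + K\right)$ ($X{\left(K \right)} = \left(K + 21\right) 2 K = \left(21 + K\right) 2 K = 2 K \left(21 + K\right)$)
$-33694 + \left(X{\left(-24 \right)} + 16158\right) = -33694 + \left(2 \left(-24\right) \left(21 - 24\right) + 16158\right) = -33694 + \left(2 \left(-24\right) \left(-3\right) + 16158\right) = -33694 + \left(144 + 16158\right) = -33694 + 16302 = -17392$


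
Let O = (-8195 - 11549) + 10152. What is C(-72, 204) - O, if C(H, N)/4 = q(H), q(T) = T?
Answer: 9304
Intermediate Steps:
C(H, N) = 4*H
O = -9592 (O = -19744 + 10152 = -9592)
C(-72, 204) - O = 4*(-72) - 1*(-9592) = -288 + 9592 = 9304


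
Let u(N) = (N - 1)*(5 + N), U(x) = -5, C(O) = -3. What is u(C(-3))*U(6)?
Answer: 40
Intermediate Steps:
u(N) = (-1 + N)*(5 + N)
u(C(-3))*U(6) = (-5 + (-3)² + 4*(-3))*(-5) = (-5 + 9 - 12)*(-5) = -8*(-5) = 40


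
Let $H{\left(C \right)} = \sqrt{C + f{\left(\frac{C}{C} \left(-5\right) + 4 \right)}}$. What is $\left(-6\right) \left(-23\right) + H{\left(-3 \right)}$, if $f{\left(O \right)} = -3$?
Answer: $138 + i \sqrt{6} \approx 138.0 + 2.4495 i$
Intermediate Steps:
$H{\left(C \right)} = \sqrt{-3 + C}$ ($H{\left(C \right)} = \sqrt{C - 3} = \sqrt{-3 + C}$)
$\left(-6\right) \left(-23\right) + H{\left(-3 \right)} = \left(-6\right) \left(-23\right) + \sqrt{-3 - 3} = 138 + \sqrt{-6} = 138 + i \sqrt{6}$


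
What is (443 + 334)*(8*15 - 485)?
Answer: -283605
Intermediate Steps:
(443 + 334)*(8*15 - 485) = 777*(120 - 485) = 777*(-365) = -283605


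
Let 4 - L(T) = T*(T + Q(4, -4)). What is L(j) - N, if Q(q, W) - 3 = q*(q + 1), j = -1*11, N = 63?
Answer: 73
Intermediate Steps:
j = -11
Q(q, W) = 3 + q*(1 + q) (Q(q, W) = 3 + q*(q + 1) = 3 + q*(1 + q))
L(T) = 4 - T*(23 + T) (L(T) = 4 - T*(T + (3 + 4 + 4**2)) = 4 - T*(T + (3 + 4 + 16)) = 4 - T*(T + 23) = 4 - T*(23 + T))
L(j) - N = (4 - 1*(-11)**2 - 23*(-11)) - 1*63 = (4 - 1*121 + 253) - 63 = (4 - 121 + 253) - 63 = 136 - 63 = 73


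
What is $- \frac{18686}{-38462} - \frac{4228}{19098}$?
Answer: $\frac{48561973}{183636819} \approx 0.26445$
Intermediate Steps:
$- \frac{18686}{-38462} - \frac{4228}{19098} = \left(-18686\right) \left(- \frac{1}{38462}\right) - \frac{2114}{9549} = \frac{9343}{19231} - \frac{2114}{9549} = \frac{48561973}{183636819}$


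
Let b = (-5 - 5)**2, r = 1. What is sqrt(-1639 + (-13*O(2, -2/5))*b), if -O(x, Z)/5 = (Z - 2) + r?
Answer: I*sqrt(10739) ≈ 103.63*I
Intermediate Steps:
O(x, Z) = 5 - 5*Z (O(x, Z) = -5*((Z - 2) + 1) = -5*((-2 + Z) + 1) = -5*(-1 + Z) = 5 - 5*Z)
b = 100 (b = (-10)**2 = 100)
sqrt(-1639 + (-13*O(2, -2/5))*b) = sqrt(-1639 - 13*(5 - (-10)/5)*100) = sqrt(-1639 - 13*(5 - 5*(-2/5))*100) = sqrt(-1639 - 13*(5 + 2)*100) = sqrt(-1639 - 13*7*100) = sqrt(-1639 - 91*100) = sqrt(-1639 - 9100) = sqrt(-10739) = I*sqrt(10739)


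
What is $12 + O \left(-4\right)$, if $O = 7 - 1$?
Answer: $-12$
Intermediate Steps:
$O = 6$
$12 + O \left(-4\right) = 12 + 6 \left(-4\right) = 12 - 24 = -12$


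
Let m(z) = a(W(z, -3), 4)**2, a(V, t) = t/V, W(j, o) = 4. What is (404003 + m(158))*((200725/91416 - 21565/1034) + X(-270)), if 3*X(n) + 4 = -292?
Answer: -186687194769433/3938506 ≈ -4.7401e+7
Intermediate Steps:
X(n) = -296/3 (X(n) = -4/3 + (1/3)*(-292) = -4/3 - 292/3 = -296/3)
m(z) = 1 (m(z) = (4/4)**2 = (4*(1/4))**2 = 1**2 = 1)
(404003 + m(158))*((200725/91416 - 21565/1034) + X(-270)) = (404003 + 1)*((200725/91416 - 21565/1034) - 296/3) = 404004*((200725*(1/91416) - 21565*1/1034) - 296/3) = 404004*((200725/91416 - 21565/1034) - 296/3) = 404004*(-881918195/47262072 - 296/3) = 404004*(-5545109299/47262072) = -186687194769433/3938506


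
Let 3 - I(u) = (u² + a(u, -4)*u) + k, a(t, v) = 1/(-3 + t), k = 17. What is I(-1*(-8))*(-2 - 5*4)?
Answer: 8756/5 ≈ 1751.2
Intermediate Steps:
I(u) = -14 - u² - u/(-3 + u) (I(u) = 3 - ((u² + u/(-3 + u)) + 17) = 3 - (17 + u² + u/(-3 + u)) = 3 + (-17 - u² - u/(-3 + u)) = -14 - u² - u/(-3 + u))
I(-1*(-8))*(-2 - 5*4) = ((-(-1)*(-8) + (-14 - (-1*(-8))²)*(-3 - 1*(-8)))/(-3 - 1*(-8)))*(-2 - 5*4) = ((-1*8 + (-14 - 1*8²)*(-3 + 8))/(-3 + 8))*(-2 - 20) = ((-8 + (-14 - 1*64)*5)/5)*(-22) = ((-8 + (-14 - 64)*5)/5)*(-22) = ((-8 - 78*5)/5)*(-22) = ((-8 - 390)/5)*(-22) = ((⅕)*(-398))*(-22) = -398/5*(-22) = 8756/5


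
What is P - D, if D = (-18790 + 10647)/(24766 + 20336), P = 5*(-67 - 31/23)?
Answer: -354314431/1037346 ≈ -341.56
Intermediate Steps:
P = -7860/23 (P = 5*(-67 - 31*1/23) = 5*(-67 - 31/23) = 5*(-1572/23) = -7860/23 ≈ -341.74)
D = -8143/45102 ≈ -0.18055
P - D = -7860/23 - 1*(-8143/45102) = -7860/23 + 8143/45102 = -354314431/1037346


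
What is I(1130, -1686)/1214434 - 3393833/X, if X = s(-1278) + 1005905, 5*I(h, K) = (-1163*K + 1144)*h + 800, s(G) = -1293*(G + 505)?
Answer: 442538638340923/1217709328498 ≈ 363.42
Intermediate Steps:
s(G) = -652965 - 1293*G (s(G) = -1293*(505 + G) = -652965 - 1293*G)
I(h, K) = 160 + h*(1144 - 1163*K)/5 (I(h, K) = ((-1163*K + 1144)*h + 800)/5 = ((1144 - 1163*K)*h + 800)/5 = (h*(1144 - 1163*K) + 800)/5 = (800 + h*(1144 - 1163*K))/5 = 160 + h*(1144 - 1163*K)/5)
X = 2005394 (X = (-652965 - 1293*(-1278)) + 1005905 = (-652965 + 1652454) + 1005905 = 999489 + 1005905 = 2005394)
I(1130, -1686)/1214434 - 3393833/X = (160 + (1144/5)*1130 - 1163/5*(-1686)*1130)/1214434 - 3393833/2005394 = (160 + 258544 + 443144868)*(1/1214434) - 3393833*1/2005394 = 443403572*(1/1214434) - 3393833/2005394 = 221701786/607217 - 3393833/2005394 = 442538638340923/1217709328498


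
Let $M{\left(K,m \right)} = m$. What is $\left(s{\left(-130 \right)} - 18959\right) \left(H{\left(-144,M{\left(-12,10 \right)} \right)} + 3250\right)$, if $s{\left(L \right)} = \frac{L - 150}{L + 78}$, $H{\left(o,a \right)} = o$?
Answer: $- \frac{765309082}{13} \approx -5.887 \cdot 10^{7}$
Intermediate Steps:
$s{\left(L \right)} = \frac{-150 + L}{78 + L}$
$\left(s{\left(-130 \right)} - 18959\right) \left(H{\left(-144,M{\left(-12,10 \right)} \right)} + 3250\right) = \left(\frac{-150 - 130}{78 - 130} - 18959\right) \left(-144 + 3250\right) = \left(\frac{1}{-52} \left(-280\right) - 18959\right) 3106 = \left(\left(- \frac{1}{52}\right) \left(-280\right) - 18959\right) 3106 = \left(\frac{70}{13} - 18959\right) 3106 = \left(- \frac{246397}{13}\right) 3106 = - \frac{765309082}{13}$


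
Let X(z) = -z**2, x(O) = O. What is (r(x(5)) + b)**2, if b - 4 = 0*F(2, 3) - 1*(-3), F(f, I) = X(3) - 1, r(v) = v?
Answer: 144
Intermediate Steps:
F(f, I) = -10 (F(f, I) = -1*3**2 - 1 = -1*9 - 1 = -9 - 1 = -10)
b = 7 (b = 4 + (0*(-10) - 1*(-3)) = 4 + (0 + 3) = 4 + 3 = 7)
(r(x(5)) + b)**2 = (5 + 7)**2 = 12**2 = 144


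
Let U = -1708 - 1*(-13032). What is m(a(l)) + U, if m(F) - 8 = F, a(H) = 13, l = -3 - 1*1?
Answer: 11345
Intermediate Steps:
l = -4 (l = -3 - 1 = -4)
U = 11324 (U = -1708 + 13032 = 11324)
m(F) = 8 + F
m(a(l)) + U = (8 + 13) + 11324 = 21 + 11324 = 11345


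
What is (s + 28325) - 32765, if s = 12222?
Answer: 7782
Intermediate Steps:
(s + 28325) - 32765 = (12222 + 28325) - 32765 = 40547 - 32765 = 7782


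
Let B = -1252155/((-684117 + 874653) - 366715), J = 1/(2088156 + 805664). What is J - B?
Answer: -3623511005921/509830313780 ≈ -7.1073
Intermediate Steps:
J = 1/2893820 ≈ 3.4556e-7
B = 1252155/176179 (B = -1252155/(190536 - 366715) = -1252155/(-176179) = -1252155*(-1/176179) = 1252155/176179 ≈ 7.1073)
J - B = 1/2893820 - 1*1252155/176179 = 1/2893820 - 1252155/176179 = -3623511005921/509830313780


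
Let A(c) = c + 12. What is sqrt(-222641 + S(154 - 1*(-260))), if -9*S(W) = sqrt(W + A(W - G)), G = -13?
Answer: sqrt(-2003769 - sqrt(853))/3 ≈ 471.85*I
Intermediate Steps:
A(c) = 12 + c
S(W) = -sqrt(25 + 2*W)/9 (S(W) = -sqrt(W + (12 + (W - 1*(-13))))/9 = -sqrt(W + (12 + (W + 13)))/9 = -sqrt(W + (12 + (13 + W)))/9 = -sqrt(W + (25 + W))/9 = -sqrt(25 + 2*W)/9)
sqrt(-222641 + S(154 - 1*(-260))) = sqrt(-222641 - sqrt(25 + 2*(154 - 1*(-260)))/9) = sqrt(-222641 - sqrt(25 + 2*(154 + 260))/9) = sqrt(-222641 - sqrt(25 + 2*414)/9) = sqrt(-222641 - sqrt(25 + 828)/9) = sqrt(-222641 - sqrt(853)/9)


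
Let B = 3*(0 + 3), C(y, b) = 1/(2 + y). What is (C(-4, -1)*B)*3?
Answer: -27/2 ≈ -13.500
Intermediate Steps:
B = 9 (B = 3*3 = 9)
(C(-4, -1)*B)*3 = (9/(2 - 4))*3 = (9/(-2))*3 = -½*9*3 = -9/2*3 = -27/2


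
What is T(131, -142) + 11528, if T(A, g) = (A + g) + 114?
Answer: 11631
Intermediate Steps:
T(A, g) = 114 + A + g
T(131, -142) + 11528 = (114 + 131 - 142) + 11528 = 103 + 11528 = 11631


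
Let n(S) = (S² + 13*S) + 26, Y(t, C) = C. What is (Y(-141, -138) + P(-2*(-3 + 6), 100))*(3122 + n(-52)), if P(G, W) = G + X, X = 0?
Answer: -745344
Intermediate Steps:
P(G, W) = G (P(G, W) = G + 0 = G)
n(S) = 26 + S² + 13*S
(Y(-141, -138) + P(-2*(-3 + 6), 100))*(3122 + n(-52)) = (-138 - 2*(-3 + 6))*(3122 + (26 + (-52)² + 13*(-52))) = (-138 - 2*3)*(3122 + (26 + 2704 - 676)) = (-138 - 6)*(3122 + 2054) = -144*5176 = -745344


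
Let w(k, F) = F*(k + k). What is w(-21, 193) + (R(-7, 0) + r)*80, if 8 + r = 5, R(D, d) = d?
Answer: -8346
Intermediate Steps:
r = -3 (r = -8 + 5 = -3)
w(k, F) = 2*F*k (w(k, F) = F*(2*k) = 2*F*k)
w(-21, 193) + (R(-7, 0) + r)*80 = 2*193*(-21) + (0 - 3)*80 = -8106 - 3*80 = -8106 - 240 = -8346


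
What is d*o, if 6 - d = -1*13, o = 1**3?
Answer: 19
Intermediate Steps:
o = 1
d = 19 (d = 6 - (-1)*13 = 6 - 1*(-13) = 6 + 13 = 19)
d*o = 19*1 = 19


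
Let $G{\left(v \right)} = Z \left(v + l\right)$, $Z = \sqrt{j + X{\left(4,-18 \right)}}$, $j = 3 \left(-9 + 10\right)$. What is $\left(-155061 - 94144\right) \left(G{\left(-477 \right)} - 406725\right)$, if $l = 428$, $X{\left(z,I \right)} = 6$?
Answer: $101394536760$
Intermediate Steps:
$j = 3$ ($j = 3 \cdot 1 = 3$)
$Z = 3$ ($Z = \sqrt{3 + 6} = \sqrt{9} = 3$)
$G{\left(v \right)} = 1284 + 3 v$ ($G{\left(v \right)} = 3 \left(v + 428\right) = 3 \left(428 + v\right) = 1284 + 3 v$)
$\left(-155061 - 94144\right) \left(G{\left(-477 \right)} - 406725\right) = \left(-155061 - 94144\right) \left(\left(1284 + 3 \left(-477\right)\right) - 406725\right) = - 249205 \left(\left(1284 - 1431\right) - 406725\right) = - 249205 \left(-147 - 406725\right) = \left(-249205\right) \left(-406872\right) = 101394536760$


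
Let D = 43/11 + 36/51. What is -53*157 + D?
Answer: -1555164/187 ≈ -8316.4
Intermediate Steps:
D = 863/187 (D = 43*(1/11) + 36*(1/51) = 43/11 + 12/17 = 863/187 ≈ 4.6150)
-53*157 + D = -53*157 + 863/187 = -8321 + 863/187 = -1555164/187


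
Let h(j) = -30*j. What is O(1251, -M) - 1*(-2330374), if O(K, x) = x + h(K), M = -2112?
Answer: 2294956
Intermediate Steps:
O(K, x) = x - 30*K
O(1251, -M) - 1*(-2330374) = (-1*(-2112) - 30*1251) - 1*(-2330374) = (2112 - 37530) + 2330374 = -35418 + 2330374 = 2294956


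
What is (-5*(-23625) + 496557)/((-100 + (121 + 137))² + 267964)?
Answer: 307341/146464 ≈ 2.0984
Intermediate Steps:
(-5*(-23625) + 496557)/((-100 + (121 + 137))² + 267964) = (118125 + 496557)/((-100 + 258)² + 267964) = 614682/(158² + 267964) = 614682/(24964 + 267964) = 614682/292928 = 614682*(1/292928) = 307341/146464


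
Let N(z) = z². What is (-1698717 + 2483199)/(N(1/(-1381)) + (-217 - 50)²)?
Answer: 748066737801/67979800265 ≈ 11.004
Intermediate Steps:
(-1698717 + 2483199)/(N(1/(-1381)) + (-217 - 50)²) = (-1698717 + 2483199)/((1/(-1381))² + (-217 - 50)²) = 784482/((-1/1381)² + (-267)²) = 784482/(1/1907161 + 71289) = 784482/(135959600530/1907161) = 784482*(1907161/135959600530) = 748066737801/67979800265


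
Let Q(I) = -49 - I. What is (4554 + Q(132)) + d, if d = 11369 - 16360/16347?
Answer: 257318114/16347 ≈ 15741.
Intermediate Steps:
d = 185832683/16347 (d = 11369 - 16360*1/16347 = 11369 - 16360/16347 = 185832683/16347 ≈ 11368.)
(4554 + Q(132)) + d = (4554 + (-49 - 1*132)) + 185832683/16347 = (4554 + (-49 - 132)) + 185832683/16347 = (4554 - 181) + 185832683/16347 = 4373 + 185832683/16347 = 257318114/16347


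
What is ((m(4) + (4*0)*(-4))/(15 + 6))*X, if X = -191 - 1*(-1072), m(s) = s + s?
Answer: 7048/21 ≈ 335.62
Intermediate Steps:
m(s) = 2*s
X = 881 (X = -191 + 1072 = 881)
((m(4) + (4*0)*(-4))/(15 + 6))*X = ((2*4 + (4*0)*(-4))/(15 + 6))*881 = ((8 + 0*(-4))/21)*881 = ((8 + 0)*(1/21))*881 = (8*(1/21))*881 = (8/21)*881 = 7048/21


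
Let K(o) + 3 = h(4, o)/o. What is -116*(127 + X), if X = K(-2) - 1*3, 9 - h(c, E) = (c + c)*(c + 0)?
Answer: -15370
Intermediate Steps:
h(c, E) = 9 - 2*c**2 (h(c, E) = 9 - (c + c)*(c + 0) = 9 - 2*c*c = 9 - 2*c**2)
K(o) = -3 - 23/o (K(o) = -3 + (9 - 2*4**2)/o = -3 + (9 - 2*16)/o = -3 + (9 - 32)/o = -3 - 23/o)
X = 11/2 (X = (-3 - 23/(-2)) - 1*3 = (-3 - 23*(-1/2)) - 3 = (-3 + 23/2) - 3 = 17/2 - 3 = 11/2 ≈ 5.5000)
-116*(127 + X) = -116*(127 + 11/2) = -116*265/2 = -15370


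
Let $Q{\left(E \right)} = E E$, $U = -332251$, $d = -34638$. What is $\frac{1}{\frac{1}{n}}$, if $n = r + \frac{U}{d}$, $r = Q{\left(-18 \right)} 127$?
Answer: $\frac{1425616675}{34638} \approx 41158.0$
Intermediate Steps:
$Q{\left(E \right)} = E^{2}$
$r = 41148$ ($r = \left(-18\right)^{2} \cdot 127 = 324 \cdot 127 = 41148$)
$n = \frac{1425616675}{34638}$ ($n = 41148 - \frac{332251}{-34638} = 41148 - - \frac{332251}{34638} = 41148 + \frac{332251}{34638} = \frac{1425616675}{34638} \approx 41158.0$)
$\frac{1}{\frac{1}{n}} = \frac{1}{\frac{1}{\frac{1425616675}{34638}}} = \frac{1}{\frac{34638}{1425616675}} = \frac{1425616675}{34638}$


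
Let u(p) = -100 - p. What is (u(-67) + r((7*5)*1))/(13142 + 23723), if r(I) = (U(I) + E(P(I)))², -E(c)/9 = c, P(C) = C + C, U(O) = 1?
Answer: 395608/36865 ≈ 10.731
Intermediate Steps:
P(C) = 2*C
E(c) = -9*c
r(I) = (1 - 18*I)²
(u(-67) + r((7*5)*1))/(13142 + 23723) = ((-100 - 1*(-67)) + (-1 + 18*((7*5)*1))²)/(13142 + 23723) = ((-100 + 67) + (-1 + 18*(35*1))²)/36865 = (-33 + (-1 + 18*35)²)*(1/36865) = (-33 + (-1 + 630)²)*(1/36865) = (-33 + 629²)*(1/36865) = (-33 + 395641)*(1/36865) = 395608*(1/36865) = 395608/36865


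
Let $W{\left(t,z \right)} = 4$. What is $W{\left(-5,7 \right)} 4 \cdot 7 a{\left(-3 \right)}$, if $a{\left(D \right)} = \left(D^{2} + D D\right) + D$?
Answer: $1680$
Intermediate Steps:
$a{\left(D \right)} = D + 2 D^{2}$ ($a{\left(D \right)} = \left(D^{2} + D^{2}\right) + D = 2 D^{2} + D = D + 2 D^{2}$)
$W{\left(-5,7 \right)} 4 \cdot 7 a{\left(-3 \right)} = 4 \cdot 4 \cdot 7 \left(- 3 \left(1 + 2 \left(-3\right)\right)\right) = 4 \cdot 28 \left(- 3 \left(1 - 6\right)\right) = 112 \left(\left(-3\right) \left(-5\right)\right) = 112 \cdot 15 = 1680$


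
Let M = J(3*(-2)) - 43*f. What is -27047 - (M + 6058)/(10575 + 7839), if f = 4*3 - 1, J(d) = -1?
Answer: -249024521/9207 ≈ -27047.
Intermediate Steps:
f = 11 (f = 12 - 1 = 11)
M = -474 (M = -1 - 43*11 = -1 - 473 = -474)
-27047 - (M + 6058)/(10575 + 7839) = -27047 - (-474 + 6058)/(10575 + 7839) = -27047 - 5584/18414 = -27047 - 1*2792/9207 = -27047 - 2792/9207 = -249024521/9207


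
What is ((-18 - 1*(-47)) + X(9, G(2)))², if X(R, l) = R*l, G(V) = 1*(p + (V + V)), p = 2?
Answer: 6889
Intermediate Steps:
G(V) = 2 + 2*V (G(V) = 1*(2 + (V + V)) = 1*(2 + 2*V) = 2 + 2*V)
((-18 - 1*(-47)) + X(9, G(2)))² = ((-18 - 1*(-47)) + 9*(2 + 2*2))² = ((-18 + 47) + 9*(2 + 4))² = (29 + 9*6)² = (29 + 54)² = 83² = 6889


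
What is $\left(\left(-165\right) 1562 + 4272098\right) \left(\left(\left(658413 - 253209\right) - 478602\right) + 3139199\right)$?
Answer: $12307253428768$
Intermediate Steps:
$\left(\left(-165\right) 1562 + 4272098\right) \left(\left(\left(658413 - 253209\right) - 478602\right) + 3139199\right) = \left(-257730 + 4272098\right) \left(\left(405204 - 478602\right) + 3139199\right) = 4014368 \left(-73398 + 3139199\right) = 4014368 \cdot 3065801 = 12307253428768$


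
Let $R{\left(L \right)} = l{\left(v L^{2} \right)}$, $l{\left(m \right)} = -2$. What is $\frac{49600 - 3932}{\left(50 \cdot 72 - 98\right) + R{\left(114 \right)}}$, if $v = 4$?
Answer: $\frac{1631}{125} \approx 13.048$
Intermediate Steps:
$R{\left(L \right)} = -2$
$\frac{49600 - 3932}{\left(50 \cdot 72 - 98\right) + R{\left(114 \right)}} = \frac{49600 - 3932}{\left(50 \cdot 72 - 98\right) - 2} = \frac{45668}{\left(3600 - 98\right) - 2} = \frac{45668}{3502 - 2} = \frac{45668}{3500} = 45668 \cdot \frac{1}{3500} = \frac{1631}{125}$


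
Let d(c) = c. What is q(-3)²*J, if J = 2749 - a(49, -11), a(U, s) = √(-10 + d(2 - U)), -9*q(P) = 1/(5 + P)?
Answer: 2749/324 - I*√57/324 ≈ 8.4846 - 0.023302*I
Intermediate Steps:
q(P) = -1/(9*(5 + P))
a(U, s) = √(-8 - U) (a(U, s) = √(-10 + (2 - U)) = √(-8 - U))
J = 2749 - I*√57 (J = 2749 - √(-8 - 1*49) = 2749 - √(-8 - 49) = 2749 - √(-57) = 2749 - I*√57 ≈ 2749.0 - 7.5498*I)
q(-3)²*J = (-1/(45 + 9*(-3)))²*(2749 - I*√57) = (-1/(45 - 27))²*(2749 - I*√57) = (-1/18)²*(2749 - I*√57) = (2749 - I*√57)/324 = 2749/324 - I*√57/324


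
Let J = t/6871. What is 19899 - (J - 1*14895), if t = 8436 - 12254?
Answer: 239073392/6871 ≈ 34795.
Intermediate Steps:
t = -3818
J = -3818/6871 ≈ -0.55567
19899 - (J - 1*14895) = 19899 - (-3818/6871 - 1*14895) = 19899 - (-3818/6871 - 14895) = 19899 - 1*(-102347363/6871) = 19899 + 102347363/6871 = 239073392/6871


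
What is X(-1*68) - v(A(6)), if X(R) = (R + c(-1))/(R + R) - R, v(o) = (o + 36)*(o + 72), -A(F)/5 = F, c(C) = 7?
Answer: -24963/136 ≈ -183.55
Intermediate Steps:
A(F) = -5*F
v(o) = (36 + o)*(72 + o)
X(R) = -R + (7 + R)/(2*R) (X(R) = (R + 7)/(R + R) - R = (7 + R)/((2*R)) - R = (7 + R)*(1/(2*R)) - R = (7 + R)/(2*R) - R = -R + (7 + R)/(2*R))
X(-1*68) - v(A(6)) = (½ - (-1)*68 + 7/(2*((-1*68)))) - (2592 + (-5*6)² + 108*(-5*6)) = (½ - 1*(-68) + (7/2)/(-68)) - (2592 + (-30)² + 108*(-30)) = (½ + 68 + (7/2)*(-1/68)) - (2592 + 900 - 3240) = (½ + 68 - 7/136) - 1*252 = 9309/136 - 252 = -24963/136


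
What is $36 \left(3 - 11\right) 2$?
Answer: $-576$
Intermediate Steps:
$36 \left(3 - 11\right) 2 = 36 \left(-8\right) 2 = \left(-288\right) 2 = -576$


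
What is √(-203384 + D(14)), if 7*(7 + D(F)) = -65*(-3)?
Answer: I*√9964794/7 ≈ 450.96*I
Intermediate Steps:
D(F) = 146/7 (D(F) = -7 + (-65*(-3))/7 = -7 + (⅐)*195 = -7 + 195/7 = 146/7)
√(-203384 + D(14)) = √(-203384 + 146/7) = √(-1423542/7) = I*√9964794/7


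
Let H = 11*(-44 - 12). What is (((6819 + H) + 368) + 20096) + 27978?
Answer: 54645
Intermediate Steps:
H = -616 (H = 11*(-56) = -616)
(((6819 + H) + 368) + 20096) + 27978 = (((6819 - 616) + 368) + 20096) + 27978 = ((6203 + 368) + 20096) + 27978 = (6571 + 20096) + 27978 = 26667 + 27978 = 54645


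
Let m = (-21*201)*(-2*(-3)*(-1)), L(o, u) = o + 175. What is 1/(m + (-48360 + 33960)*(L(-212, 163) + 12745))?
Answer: -1/182969874 ≈ -5.4654e-9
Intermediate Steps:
L(o, u) = 175 + o
m = 25326 (m = -25326*(-1) = -4221*(-6) = 25326)
1/(m + (-48360 + 33960)*(L(-212, 163) + 12745)) = 1/(25326 + (-48360 + 33960)*((175 - 212) + 12745)) = 1/(25326 - 14400*(-37 + 12745)) = 1/(25326 - 14400*12708) = 1/(25326 - 182995200) = 1/(-182969874) = -1/182969874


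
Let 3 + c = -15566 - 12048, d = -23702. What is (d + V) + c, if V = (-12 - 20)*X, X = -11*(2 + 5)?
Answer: -48855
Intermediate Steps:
X = -77 (X = -11*7 = -77)
V = 2464 (V = (-12 - 20)*(-77) = -32*(-77) = 2464)
c = -27617 (c = -3 + (-15566 - 12048) = -3 - 27614 = -27617)
(d + V) + c = (-23702 + 2464) - 27617 = -21238 - 27617 = -48855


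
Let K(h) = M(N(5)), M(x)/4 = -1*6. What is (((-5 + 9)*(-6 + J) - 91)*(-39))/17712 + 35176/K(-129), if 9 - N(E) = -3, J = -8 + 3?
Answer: -2883847/1968 ≈ -1465.4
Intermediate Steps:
J = -5
N(E) = 12 (N(E) = 9 - 1*(-3) = 9 + 3 = 12)
M(x) = -24 (M(x) = 4*(-1*6) = 4*(-6) = -24)
K(h) = -24
(((-5 + 9)*(-6 + J) - 91)*(-39))/17712 + 35176/K(-129) = (((-5 + 9)*(-6 - 5) - 91)*(-39))/17712 + 35176/(-24) = ((4*(-11) - 91)*(-39))*(1/17712) + 35176*(-1/24) = ((-44 - 91)*(-39))*(1/17712) - 4397/3 = -135*(-39)*(1/17712) - 4397/3 = 5265*(1/17712) - 4397/3 = 195/656 - 4397/3 = -2883847/1968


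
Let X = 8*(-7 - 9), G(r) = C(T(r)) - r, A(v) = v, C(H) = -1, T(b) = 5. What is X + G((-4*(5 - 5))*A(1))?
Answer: -129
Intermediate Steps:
G(r) = -1 - r
X = -128 (X = 8*(-16) = -128)
X + G((-4*(5 - 5))*A(1)) = -128 + (-1 - (-4*(5 - 5))) = -128 + (-1 - (-4*0)) = -128 + (-1 - 0) = -128 + (-1 - 1*0) = -128 + (-1 + 0) = -128 - 1 = -129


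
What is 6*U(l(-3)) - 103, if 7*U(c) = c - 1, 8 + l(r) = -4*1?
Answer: -799/7 ≈ -114.14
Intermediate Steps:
l(r) = -12 (l(r) = -8 - 4*1 = -8 - 4 = -12)
U(c) = -⅐ + c/7 (U(c) = (c - 1)/7 = (-1 + c)/7 = -⅐ + c/7)
6*U(l(-3)) - 103 = 6*(-⅐ + (⅐)*(-12)) - 103 = 6*(-⅐ - 12/7) - 103 = 6*(-13/7) - 103 = -78/7 - 103 = -799/7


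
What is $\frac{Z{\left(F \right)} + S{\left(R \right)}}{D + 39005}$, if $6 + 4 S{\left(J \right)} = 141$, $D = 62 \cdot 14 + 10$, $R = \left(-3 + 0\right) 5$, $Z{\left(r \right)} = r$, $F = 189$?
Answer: $\frac{891}{159532} \approx 0.0055851$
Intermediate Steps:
$R = -15$ ($R = \left(-3\right) 5 = -15$)
$D = 878$ ($D = 868 + 10 = 878$)
$S{\left(J \right)} = \frac{135}{4}$ ($S{\left(J \right)} = - \frac{3}{2} + \frac{1}{4} \cdot 141 = - \frac{3}{2} + \frac{141}{4} = \frac{135}{4}$)
$\frac{Z{\left(F \right)} + S{\left(R \right)}}{D + 39005} = \frac{189 + \frac{135}{4}}{878 + 39005} = \frac{891}{4 \cdot 39883} = \frac{891}{4} \cdot \frac{1}{39883} = \frac{891}{159532}$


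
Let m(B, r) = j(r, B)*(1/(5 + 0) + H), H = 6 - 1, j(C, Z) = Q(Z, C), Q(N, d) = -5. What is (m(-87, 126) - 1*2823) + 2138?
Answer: -711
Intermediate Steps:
j(C, Z) = -5
H = 5
m(B, r) = -26 (m(B, r) = -5*(1/(5 + 0) + 5) = -5*(1/5 + 5) = -5*26/5 = -26)
(m(-87, 126) - 1*2823) + 2138 = (-26 - 1*2823) + 2138 = (-26 - 2823) + 2138 = -2849 + 2138 = -711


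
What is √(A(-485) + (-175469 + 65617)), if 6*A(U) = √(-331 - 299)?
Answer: √(-439408 + 2*I*√70)/2 ≈ 0.0063108 + 331.44*I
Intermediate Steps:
A(U) = I*√70/2 (A(U) = √(-331 - 299)/6 = √(-630)/6 = (3*I*√70)/6 = I*√70/2)
√(A(-485) + (-175469 + 65617)) = √(I*√70/2 + (-175469 + 65617)) = √(I*√70/2 - 109852) = √(-109852 + I*√70/2)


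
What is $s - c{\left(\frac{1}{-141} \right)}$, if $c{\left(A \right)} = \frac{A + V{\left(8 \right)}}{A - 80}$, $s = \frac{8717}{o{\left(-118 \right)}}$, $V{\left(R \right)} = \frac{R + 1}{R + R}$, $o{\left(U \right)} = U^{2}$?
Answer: $\frac{397707601}{628306576} \approx 0.63298$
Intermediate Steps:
$V{\left(R \right)} = \frac{1 + R}{2 R}$
$s = \frac{8717}{13924}$ ($s = \frac{8717}{\left(-118\right)^{2}} = \frac{8717}{13924} \approx 0.62604$)
$c{\left(A \right)} = \frac{\frac{9}{16} + A}{-80 + A}$ ($c{\left(A \right)} = \frac{A + \frac{1 + 8}{2 \cdot 8}}{A - 80} = \frac{A + \frac{1}{2} \cdot \frac{1}{8} \cdot 9}{-80 + A} = \frac{A + \frac{9}{16}}{-80 + A} = \frac{\frac{9}{16} + A}{-80 + A}$)
$s - c{\left(\frac{1}{-141} \right)} = \frac{8717}{13924} - \frac{\frac{9}{16} + \frac{1}{-141}}{-80 + \frac{1}{-141}} = \frac{8717}{13924} - \frac{\frac{9}{16} - \frac{1}{141}}{-80 - \frac{1}{141}} = \frac{8717}{13924} - \frac{1}{- \frac{11281}{141}} \cdot \frac{1253}{2256} = \frac{8717}{13924} - \left(- \frac{141}{11281}\right) \frac{1253}{2256} = \frac{8717}{13924} - - \frac{1253}{180496} = \frac{8717}{13924} + \frac{1253}{180496} = \frac{397707601}{628306576}$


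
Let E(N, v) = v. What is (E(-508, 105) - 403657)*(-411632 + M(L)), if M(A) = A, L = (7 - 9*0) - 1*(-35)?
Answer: 166097967680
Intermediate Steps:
L = 42 (L = (7 + 0) + 35 = 7 + 35 = 42)
(E(-508, 105) - 403657)*(-411632 + M(L)) = (105 - 403657)*(-411632 + 42) = -403552*(-411590) = 166097967680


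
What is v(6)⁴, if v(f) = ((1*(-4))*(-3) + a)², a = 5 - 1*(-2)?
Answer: 16983563041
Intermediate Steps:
a = 7 (a = 5 + 2 = 7)
v(f) = 361 (v(f) = ((1*(-4))*(-3) + 7)² = (-4*(-3) + 7)² = (12 + 7)² = 19² = 361)
v(6)⁴ = 361⁴ = 16983563041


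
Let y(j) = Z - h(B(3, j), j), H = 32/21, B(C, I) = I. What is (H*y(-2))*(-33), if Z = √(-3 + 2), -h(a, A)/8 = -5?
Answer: 14080/7 - 352*I/7 ≈ 2011.4 - 50.286*I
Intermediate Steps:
h(a, A) = 40 (h(a, A) = -8*(-5) = 40)
Z = I (Z = √(-1) = I ≈ 1.0*I)
H = 32/21 (H = 32*(1/21) = 32/21 ≈ 1.5238)
y(j) = -40 + I (y(j) = I - 1*40 = I - 40 = -40 + I)
(H*y(-2))*(-33) = (32*(-40 + I)/21)*(-33) = (-1280/21 + 32*I/21)*(-33) = 14080/7 - 352*I/7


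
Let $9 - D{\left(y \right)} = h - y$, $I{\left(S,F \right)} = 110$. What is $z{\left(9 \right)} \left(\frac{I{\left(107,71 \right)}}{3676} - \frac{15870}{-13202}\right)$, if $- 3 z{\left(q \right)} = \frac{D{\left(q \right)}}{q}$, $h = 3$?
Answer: $- \frac{3249475}{4747554} \approx -0.68445$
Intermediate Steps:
$D{\left(y \right)} = 6 + y$ ($D{\left(y \right)} = 9 - \left(3 - y\right) = 9 + \left(-3 + y\right) = 6 + y$)
$z{\left(q \right)} = - \frac{6 + q}{3 q}$ ($z{\left(q \right)} = - \frac{\left(6 + q\right) \frac{1}{q}}{3} = - \frac{\frac{1}{q} \left(6 + q\right)}{3} = - \frac{6 + q}{3 q}$)
$z{\left(9 \right)} \left(\frac{I{\left(107,71 \right)}}{3676} - \frac{15870}{-13202}\right) = \frac{-6 - 9}{3 \cdot 9} \left(\frac{110}{3676} - \frac{15870}{-13202}\right) = \frac{1}{3} \cdot \frac{1}{9} \left(-6 - 9\right) \left(110 \cdot \frac{1}{3676} - - \frac{345}{287}\right) = \frac{1}{3} \cdot \frac{1}{9} \left(-15\right) \left(\frac{55}{1838} + \frac{345}{287}\right) = \left(- \frac{5}{9}\right) \frac{649895}{527506} = - \frac{3249475}{4747554}$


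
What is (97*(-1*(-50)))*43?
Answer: 208550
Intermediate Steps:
(97*(-1*(-50)))*43 = (97*50)*43 = 4850*43 = 208550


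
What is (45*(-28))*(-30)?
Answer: 37800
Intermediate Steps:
(45*(-28))*(-30) = -1260*(-30) = 37800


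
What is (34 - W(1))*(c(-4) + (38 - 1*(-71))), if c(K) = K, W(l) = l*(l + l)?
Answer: 3360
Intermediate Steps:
W(l) = 2*l² (W(l) = l*(2*l) = 2*l²)
(34 - W(1))*(c(-4) + (38 - 1*(-71))) = (34 - 2*1²)*(-4 + (38 - 1*(-71))) = (34 - 2)*(-4 + (38 + 71)) = (34 - 1*2)*(-4 + 109) = (34 - 2)*105 = 32*105 = 3360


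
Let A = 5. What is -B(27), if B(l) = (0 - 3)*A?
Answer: 15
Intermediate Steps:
B(l) = -15 (B(l) = (0 - 3)*5 = -3*5 = -15)
-B(27) = -1*(-15) = 15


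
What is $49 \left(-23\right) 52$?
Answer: $-58604$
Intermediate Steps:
$49 \left(-23\right) 52 = \left(-1127\right) 52 = -58604$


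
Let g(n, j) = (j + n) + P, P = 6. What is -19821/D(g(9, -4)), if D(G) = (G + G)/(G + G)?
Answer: -19821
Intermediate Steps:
g(n, j) = 6 + j + n (g(n, j) = (j + n) + 6 = 6 + j + n)
D(G) = 1 (D(G) = (2*G)/((2*G)) = (2*G)*(1/(2*G)) = 1)
-19821/D(g(9, -4)) = -19821/1 = -19821*1 = -19821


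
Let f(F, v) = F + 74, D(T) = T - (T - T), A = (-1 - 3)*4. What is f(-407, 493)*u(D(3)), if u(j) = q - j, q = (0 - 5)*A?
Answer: -25641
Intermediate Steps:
A = -16 (A = -4*4 = -16)
D(T) = T (D(T) = T - 1*0 = T + 0 = T)
f(F, v) = 74 + F
q = 80 (q = (0 - 5)*(-16) = -5*(-16) = 80)
u(j) = 80 - j
f(-407, 493)*u(D(3)) = (74 - 407)*(80 - 1*3) = -333*(80 - 3) = -333*77 = -25641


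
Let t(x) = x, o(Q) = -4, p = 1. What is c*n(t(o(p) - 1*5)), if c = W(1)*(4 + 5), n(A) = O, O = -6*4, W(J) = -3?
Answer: 648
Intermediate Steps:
O = -24
n(A) = -24
c = -27 (c = -3*(4 + 5) = -3*9 = -27)
c*n(t(o(p) - 1*5)) = -27*(-24) = 648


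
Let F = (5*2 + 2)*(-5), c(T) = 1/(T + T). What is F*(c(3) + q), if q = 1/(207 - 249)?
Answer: -60/7 ≈ -8.5714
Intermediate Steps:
c(T) = 1/(2*T)
q = -1/42 (q = 1/(-42) = -1/42 ≈ -0.023810)
F = -60 (F = (10 + 2)*(-5) = 12*(-5) = -60)
F*(c(3) + q) = -60*((1/2)/3 - 1/42) = -60*((1/2)*(1/3) - 1/42) = -60*(1/6 - 1/42) = -60*1/7 = -60/7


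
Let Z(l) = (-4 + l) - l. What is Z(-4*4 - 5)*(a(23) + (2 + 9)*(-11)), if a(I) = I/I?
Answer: 480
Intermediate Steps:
a(I) = 1
Z(l) = -4
Z(-4*4 - 5)*(a(23) + (2 + 9)*(-11)) = -4*(1 + (2 + 9)*(-11)) = -4*(1 + 11*(-11)) = -4*(1 - 121) = -4*(-120) = 480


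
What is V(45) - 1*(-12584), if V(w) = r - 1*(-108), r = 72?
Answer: 12764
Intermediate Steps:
V(w) = 180 (V(w) = 72 - 1*(-108) = 72 + 108 = 180)
V(45) - 1*(-12584) = 180 - 1*(-12584) = 180 + 12584 = 12764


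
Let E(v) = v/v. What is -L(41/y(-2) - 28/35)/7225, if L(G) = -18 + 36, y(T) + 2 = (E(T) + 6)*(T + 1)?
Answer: -18/7225 ≈ -0.0024913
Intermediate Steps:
E(v) = 1
y(T) = 5 + 7*T (y(T) = -2 + (1 + 6)*(T + 1) = -2 + 7*(1 + T) = -2 + (7 + 7*T) = 5 + 7*T)
L(G) = 18
-L(41/y(-2) - 28/35)/7225 = -18/7225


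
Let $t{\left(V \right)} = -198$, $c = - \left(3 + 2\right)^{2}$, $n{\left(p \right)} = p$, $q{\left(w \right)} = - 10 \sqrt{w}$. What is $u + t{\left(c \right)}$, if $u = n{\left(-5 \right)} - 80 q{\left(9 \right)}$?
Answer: $2197$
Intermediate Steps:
$c = -25$ ($c = - 5^{2} = \left(-1\right) 25 = -25$)
$u = 2395$ ($u = -5 - 80 \left(- 10 \sqrt{9}\right) = -5 - 80 \left(\left(-10\right) 3\right) = -5 - -2400 = -5 + 2400 = 2395$)
$u + t{\left(c \right)} = 2395 - 198 = 2197$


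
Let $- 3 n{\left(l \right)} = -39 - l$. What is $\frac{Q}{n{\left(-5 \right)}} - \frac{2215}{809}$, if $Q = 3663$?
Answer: $\frac{8814791}{27506} \approx 320.47$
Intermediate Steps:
$n{\left(l \right)} = 13 + \frac{l}{3}$ ($n{\left(l \right)} = - \frac{-39 - l}{3} = 13 + \frac{l}{3}$)
$\frac{Q}{n{\left(-5 \right)}} - \frac{2215}{809} = \frac{3663}{13 + \frac{1}{3} \left(-5\right)} - \frac{2215}{809} = \frac{3663}{13 - \frac{5}{3}} - \frac{2215}{809} = \frac{3663}{\frac{34}{3}} - \frac{2215}{809} = 3663 \cdot \frac{3}{34} - \frac{2215}{809} = \frac{10989}{34} - \frac{2215}{809} = \frac{8814791}{27506}$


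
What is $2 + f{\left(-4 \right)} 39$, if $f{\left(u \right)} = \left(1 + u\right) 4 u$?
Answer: $1874$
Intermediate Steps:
$f{\left(u \right)} = u \left(4 + 4 u\right)$ ($f{\left(u \right)} = \left(4 + 4 u\right) u = u \left(4 + 4 u\right)$)
$2 + f{\left(-4 \right)} 39 = 2 + 4 \left(-4\right) \left(1 - 4\right) 39 = 2 + 4 \left(-4\right) \left(-3\right) 39 = 2 + 48 \cdot 39 = 2 + 1872 = 1874$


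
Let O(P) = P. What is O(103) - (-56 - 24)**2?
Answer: -6297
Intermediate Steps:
O(103) - (-56 - 24)**2 = 103 - (-56 - 24)**2 = 103 - 1*(-80)**2 = 103 - 1*6400 = 103 - 6400 = -6297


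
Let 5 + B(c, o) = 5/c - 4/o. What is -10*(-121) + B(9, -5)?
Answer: 54286/45 ≈ 1206.4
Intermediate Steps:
B(c, o) = -5 - 4/o + 5/c (B(c, o) = -5 + (5/c - 4/o) = -5 + (-4/o + 5/c) = -5 - 4/o + 5/c)
-10*(-121) + B(9, -5) = -10*(-121) + (-5 - 4/(-5) + 5/9) = 1210 + (-5 - 4*(-⅕) + 5*(⅑)) = 1210 + (-5 + ⅘ + 5/9) = 1210 - 164/45 = 54286/45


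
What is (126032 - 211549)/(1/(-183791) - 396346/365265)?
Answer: 5740963128215955/72845192951 ≈ 78811.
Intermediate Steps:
(126032 - 211549)/(1/(-183791) - 396346/365265) = -85517/(-1/183791 - 396346*1/365265) = -85517/(-1/183791 - 396346/365265) = -85517/(-72845192951/67132419615) = -85517*(-67132419615/72845192951) = 5740963128215955/72845192951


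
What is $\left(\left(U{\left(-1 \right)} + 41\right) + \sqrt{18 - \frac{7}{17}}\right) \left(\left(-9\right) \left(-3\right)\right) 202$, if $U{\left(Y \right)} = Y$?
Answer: $218160 + \frac{5454 \sqrt{5083}}{17} \approx 2.4103 \cdot 10^{5}$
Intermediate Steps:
$\left(\left(U{\left(-1 \right)} + 41\right) + \sqrt{18 - \frac{7}{17}}\right) \left(\left(-9\right) \left(-3\right)\right) 202 = \left(\left(-1 + 41\right) + \sqrt{18 - \frac{7}{17}}\right) \left(\left(-9\right) \left(-3\right)\right) 202 = \left(40 + \sqrt{18 - \frac{7}{17}}\right) 27 \cdot 202 = \left(40 + \sqrt{\frac{299}{17}}\right) 27 \cdot 202 = \left(40 + \frac{\sqrt{5083}}{17}\right) 27 \cdot 202 = \left(1080 + \frac{27 \sqrt{5083}}{17}\right) 202 = 218160 + \frac{5454 \sqrt{5083}}{17}$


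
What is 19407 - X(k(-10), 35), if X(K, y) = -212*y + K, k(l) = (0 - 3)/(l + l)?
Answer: 536537/20 ≈ 26827.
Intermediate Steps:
k(l) = -3/(2*l) (k(l) = -3*1/(2*l) = -3/(2*l))
X(K, y) = K - 212*y
19407 - X(k(-10), 35) = 19407 - (-3/2/(-10) - 212*35) = 19407 - (-3/2*(-1/10) - 7420) = 19407 - (3/20 - 7420) = 19407 - 1*(-148397/20) = 19407 + 148397/20 = 536537/20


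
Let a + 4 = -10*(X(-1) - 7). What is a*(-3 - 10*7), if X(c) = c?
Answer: -5548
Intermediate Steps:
a = 76 (a = -4 - 10*(-1 - 7) = -4 - 10*(-8) = -4 + 80 = 76)
a*(-3 - 10*7) = 76*(-3 - 10*7) = 76*(-3 - 70) = 76*(-73) = -5548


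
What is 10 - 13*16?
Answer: -198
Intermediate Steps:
10 - 13*16 = 10 - 208 = -198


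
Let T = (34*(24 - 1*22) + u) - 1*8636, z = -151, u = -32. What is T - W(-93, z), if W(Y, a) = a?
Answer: -8449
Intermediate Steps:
T = -8600 (T = (34*(24 - 1*22) - 32) - 1*8636 = (34*(24 - 22) - 32) - 8636 = (34*2 - 32) - 8636 = (68 - 32) - 8636 = 36 - 8636 = -8600)
T - W(-93, z) = -8600 - 1*(-151) = -8600 + 151 = -8449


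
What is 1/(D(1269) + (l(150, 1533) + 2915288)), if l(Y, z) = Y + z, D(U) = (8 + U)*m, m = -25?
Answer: 1/2885046 ≈ 3.4661e-7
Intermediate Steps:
D(U) = -200 - 25*U (D(U) = (8 + U)*(-25) = -200 - 25*U)
1/(D(1269) + (l(150, 1533) + 2915288)) = 1/((-200 - 25*1269) + ((150 + 1533) + 2915288)) = 1/((-200 - 31725) + (1683 + 2915288)) = 1/(-31925 + 2916971) = 1/2885046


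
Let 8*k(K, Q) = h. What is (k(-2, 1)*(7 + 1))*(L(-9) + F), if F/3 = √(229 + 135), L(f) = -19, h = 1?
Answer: -19 + 6*√91 ≈ 38.236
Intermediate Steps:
k(K, Q) = ⅛ (k(K, Q) = (⅛)*1 = ⅛)
F = 6*√91 (F = 3*√(229 + 135) = 3*√364 = 3*(2*√91) = 6*√91 ≈ 57.236)
(k(-2, 1)*(7 + 1))*(L(-9) + F) = ((7 + 1)/8)*(-19 + 6*√91) = ((⅛)*8)*(-19 + 6*√91) = 1*(-19 + 6*√91) = -19 + 6*√91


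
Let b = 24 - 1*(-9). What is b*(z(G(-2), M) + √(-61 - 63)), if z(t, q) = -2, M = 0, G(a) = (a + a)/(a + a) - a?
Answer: -66 + 66*I*√31 ≈ -66.0 + 367.47*I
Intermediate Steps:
G(a) = 1 - a (G(a) = (2*a)/((2*a)) - a = (2*a)*(1/(2*a)) - a = 1 - a)
b = 33 (b = 24 + 9 = 33)
b*(z(G(-2), M) + √(-61 - 63)) = 33*(-2 + √(-61 - 63)) = 33*(-2 + √(-124)) = 33*(-2 + 2*I*√31) = -66 + 66*I*√31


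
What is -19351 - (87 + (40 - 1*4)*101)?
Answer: -23074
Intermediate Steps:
-19351 - (87 + (40 - 1*4)*101) = -19351 - (87 + (40 - 4)*101) = -19351 - (87 + 36*101) = -19351 - (87 + 3636) = -19351 - 1*3723 = -19351 - 3723 = -23074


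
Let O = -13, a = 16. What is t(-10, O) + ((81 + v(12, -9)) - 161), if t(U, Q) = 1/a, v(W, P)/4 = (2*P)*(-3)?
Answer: 2177/16 ≈ 136.06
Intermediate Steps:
v(W, P) = -24*P (v(W, P) = 4*((2*P)*(-3)) = 4*(-6*P) = -24*P)
t(U, Q) = 1/16
t(-10, O) + ((81 + v(12, -9)) - 161) = 1/16 + ((81 - 24*(-9)) - 161) = 1/16 + ((81 + 216) - 161) = 1/16 + (297 - 161) = 1/16 + 136 = 2177/16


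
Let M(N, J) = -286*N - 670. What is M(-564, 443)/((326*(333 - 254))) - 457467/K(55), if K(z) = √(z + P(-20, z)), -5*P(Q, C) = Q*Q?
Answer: 80317/12877 + 457467*I/5 ≈ 6.2372 + 91493.0*I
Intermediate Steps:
M(N, J) = -670 - 286*N
P(Q, C) = -Q²/5 (P(Q, C) = -Q*Q/5 = -Q²/5)
K(z) = √(-80 + z) (K(z) = √(z - ⅕*(-20)²) = √(z - ⅕*400) = √(z - 80) = √(-80 + z))
M(-564, 443)/((326*(333 - 254))) - 457467/K(55) = (-670 - 286*(-564))/((326*(333 - 254))) - 457467/√(-80 + 55) = (-670 + 161304)/((326*79)) - 457467*(-I/5) = 160634/25754 - 457467*(-I/5) = 160634*(1/25754) - (-457467)*I/5 = 80317/12877 + 457467*I/5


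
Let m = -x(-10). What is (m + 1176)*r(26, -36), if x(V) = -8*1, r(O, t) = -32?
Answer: -37888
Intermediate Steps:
x(V) = -8
m = 8 (m = -1*(-8) = 8)
(m + 1176)*r(26, -36) = (8 + 1176)*(-32) = 1184*(-32) = -37888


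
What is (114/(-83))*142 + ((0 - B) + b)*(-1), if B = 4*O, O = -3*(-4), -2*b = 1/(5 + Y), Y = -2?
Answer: -73141/498 ≈ -146.87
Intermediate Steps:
b = -1/6 (b = -1/(2*(5 - 2)) = -1/2/3 = -1/2*1/3 = -1/6 ≈ -0.16667)
O = 12
B = 48 (B = 4*12 = 48)
(114/(-83))*142 + ((0 - B) + b)*(-1) = (114/(-83))*142 + ((0 - 1*48) - 1/6)*(-1) = (114*(-1/83))*142 + ((0 - 48) - 1/6)*(-1) = -114/83*142 + (-48 - 1/6)*(-1) = -16188/83 - 289/6*(-1) = -16188/83 + 289/6 = -73141/498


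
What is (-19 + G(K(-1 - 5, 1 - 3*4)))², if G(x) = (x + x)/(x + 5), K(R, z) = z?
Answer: 2116/9 ≈ 235.11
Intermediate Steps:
G(x) = 2*x/(5 + x) (G(x) = (2*x)/(5 + x) = 2*x/(5 + x))
(-19 + G(K(-1 - 5, 1 - 3*4)))² = (-19 + 2*(1 - 3*4)/(5 + (1 - 3*4)))² = (-19 + 2*(1 - 12)/(5 + (1 - 12)))² = (-19 + 2*(-11)/(5 - 11))² = (-19 + 2*(-11)/(-6))² = (-19 + 2*(-11)*(-⅙))² = (-19 + 11/3)² = (-46/3)² = 2116/9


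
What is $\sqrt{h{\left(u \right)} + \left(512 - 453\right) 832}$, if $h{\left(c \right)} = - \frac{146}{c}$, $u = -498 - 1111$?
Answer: $\frac{\sqrt{127083225442}}{1609} \approx 221.56$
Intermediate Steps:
$u = -1609$
$\sqrt{h{\left(u \right)} + \left(512 - 453\right) 832} = \sqrt{- \frac{146}{-1609} + \left(512 - 453\right) 832} = \sqrt{\left(-146\right) \left(- \frac{1}{1609}\right) + 59 \cdot 832} = \sqrt{\frac{146}{1609} + 49088} = \sqrt{\frac{78982738}{1609}} = \frac{\sqrt{127083225442}}{1609}$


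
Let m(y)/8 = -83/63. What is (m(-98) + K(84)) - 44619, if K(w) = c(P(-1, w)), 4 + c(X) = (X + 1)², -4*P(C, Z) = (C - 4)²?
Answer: -44962825/1008 ≈ -44606.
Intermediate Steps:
m(y) = -664/63 (m(y) = 8*(-83/63) = -664/63)
P(C, Z) = -(-4 + C)²/4 (P(C, Z) = -(C - 4)²/4 = -(-4 + C)²/4)
c(X) = -4 + (1 + X)² (c(X) = -4 + (X + 1)² = -4 + (1 + X)²)
K(w) = 377/16 (K(w) = -4 + (1 - (-4 - 1)²/4)² = -4 + (1 - ¼*(-5)²)² = -4 + (1 - ¼*25)² = -4 + (1 - 25/4)² = -4 + (-21/4)² = -4 + 441/16 = 377/16)
(m(-98) + K(84)) - 44619 = (-664/63 + 377/16) - 44619 = 13127/1008 - 44619 = -44962825/1008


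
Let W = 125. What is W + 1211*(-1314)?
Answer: -1591129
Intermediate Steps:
W + 1211*(-1314) = 125 + 1211*(-1314) = 125 - 1591254 = -1591129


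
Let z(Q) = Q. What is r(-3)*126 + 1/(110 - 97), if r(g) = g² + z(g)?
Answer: 9829/13 ≈ 756.08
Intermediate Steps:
r(g) = g + g² (r(g) = g² + g = g + g²)
r(-3)*126 + 1/(110 - 97) = -3*(1 - 3)*126 + 1/(110 - 97) = -3*(-2)*126 + 1/13 = 6*126 + 1/13 = 756 + 1/13 = 9829/13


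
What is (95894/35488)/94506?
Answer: 47947/1676914464 ≈ 2.8592e-5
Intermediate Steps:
(95894/35488)/94506 = (95894*(1/35488))*(1/94506) = (47947/17744)*(1/94506) = 47947/1676914464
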